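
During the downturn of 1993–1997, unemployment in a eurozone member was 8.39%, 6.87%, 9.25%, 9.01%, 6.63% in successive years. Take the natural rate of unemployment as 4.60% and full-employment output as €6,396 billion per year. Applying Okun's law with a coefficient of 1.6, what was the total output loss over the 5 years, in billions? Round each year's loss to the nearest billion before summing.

Year 1993: gap = -1.6 × (8.39 - 4.6) = -6.064%, loss ≈ 6396 × 6.064/100 ≈ 388.
Year 1994: gap = -1.6 × (6.87 - 4.6) = -3.632%, loss ≈ 6396 × 3.632/100 ≈ 232.
Year 1995: gap = -1.6 × (9.25 - 4.6) = -7.44%, loss ≈ 6396 × 7.44/100 ≈ 476.
Year 1996: gap = -1.6 × (9.01 - 4.6) = -7.056%, loss ≈ 6396 × 7.056/100 ≈ 451.
Year 1997: gap = -1.6 × (6.63 - 4.6) = -3.248%, loss ≈ 6396 × 3.248/100 ≈ 208.
Total lost output = 388 + 232 + 476 + 451 + 208 = 1755 billion.

€1,755 billion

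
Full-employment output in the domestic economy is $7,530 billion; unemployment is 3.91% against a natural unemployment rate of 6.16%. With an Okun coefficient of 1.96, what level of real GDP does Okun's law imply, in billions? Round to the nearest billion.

$7,862 billion

Unemployment gap = 3.91 - 6.16 = -2.25 points, so the output gap is -1.96 × (-2.25) = 4.41%.
Actual GDP = 7530 × (1 + 4.41/100) = 7530 × 1.0441 ≈ 7862 billion.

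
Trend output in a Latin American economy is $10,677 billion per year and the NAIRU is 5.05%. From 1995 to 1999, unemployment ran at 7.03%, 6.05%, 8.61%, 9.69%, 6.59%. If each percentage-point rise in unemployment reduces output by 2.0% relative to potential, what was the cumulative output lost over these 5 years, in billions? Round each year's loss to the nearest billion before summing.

$2,717 billion

Year 1995: gap = -2.0 × (7.03 - 5.05) = -3.96%, loss ≈ 10677 × 3.96/100 ≈ 423.
Year 1996: gap = -2.0 × (6.05 - 5.05) = -2%, loss ≈ 10677 × 2/100 ≈ 214.
Year 1997: gap = -2.0 × (8.61 - 5.05) = -7.12%, loss ≈ 10677 × 7.12/100 ≈ 760.
Year 1998: gap = -2.0 × (9.69 - 5.05) = -9.28%, loss ≈ 10677 × 9.28/100 ≈ 991.
Year 1999: gap = -2.0 × (6.59 - 5.05) = -3.08%, loss ≈ 10677 × 3.08/100 ≈ 329.
Total lost output = 423 + 214 + 760 + 991 + 329 = 2717 billion.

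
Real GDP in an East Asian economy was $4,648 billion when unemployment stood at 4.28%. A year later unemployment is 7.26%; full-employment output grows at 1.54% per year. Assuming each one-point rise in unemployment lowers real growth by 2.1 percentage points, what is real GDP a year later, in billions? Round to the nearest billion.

$4,429 billion

Δu = 7.26 - 4.28 = 2.98 points.
Okun's law (growth form): g_Y = g_Y* - β × Δu = 1.54 - 2.1 × (2.98) = 1.54 - 6.258 = -4.718%.
Real GDP in the next year = 4648 × (1 - 4.718/100) = 4648 × 0.95282 ≈ 4429 billion.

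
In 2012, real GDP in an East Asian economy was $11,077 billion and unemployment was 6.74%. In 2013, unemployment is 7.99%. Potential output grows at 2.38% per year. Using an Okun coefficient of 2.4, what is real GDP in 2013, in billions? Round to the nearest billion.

$11,008 billion

Δu = 7.99 - 6.74 = 1.25 points.
Okun's law (growth form): g_Y = g_Y* - β × Δu = 2.38 - 2.4 × (1.25) = 2.38 - 3 = -0.62%.
Real GDP in the next year = 11077 × (1 - 0.62/100) = 11077 × 0.9938 ≈ 11008 billion.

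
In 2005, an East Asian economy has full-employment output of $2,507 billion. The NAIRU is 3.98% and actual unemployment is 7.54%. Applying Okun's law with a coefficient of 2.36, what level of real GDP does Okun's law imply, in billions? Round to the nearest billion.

Unemployment gap = 7.54 - 3.98 = 3.56 points, so the output gap is -2.36 × 3.56 = -8.4016%.
Actual GDP = 2507 × (1 - 8.4016/100) = 2507 × 0.915984 ≈ 2296 billion.

$2,296 billion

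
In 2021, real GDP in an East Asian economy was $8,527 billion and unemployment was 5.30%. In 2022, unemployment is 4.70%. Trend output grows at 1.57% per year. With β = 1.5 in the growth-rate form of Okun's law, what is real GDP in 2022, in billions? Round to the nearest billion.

Δu = 4.7 - 5.3 = -0.6 points.
Okun's law (growth form): g_Y = g_Y* - β × Δu = 1.57 - 1.5 × (-0.60) = 1.57 + 0.9 = 2.47%.
Real GDP in the next year = 8527 × (1 + 2.47/100) = 8527 × 1.0247 ≈ 8738 billion.

$8,738 billion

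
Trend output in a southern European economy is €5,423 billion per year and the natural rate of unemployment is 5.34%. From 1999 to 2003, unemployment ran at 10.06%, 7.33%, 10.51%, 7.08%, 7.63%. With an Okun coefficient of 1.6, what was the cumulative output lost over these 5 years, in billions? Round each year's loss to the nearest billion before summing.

Year 1999: gap = -1.6 × (10.06 - 5.34) = -7.552%, loss ≈ 5423 × 7.552/100 ≈ 410.
Year 2000: gap = -1.6 × (7.33 - 5.34) = -3.184%, loss ≈ 5423 × 3.184/100 ≈ 173.
Year 2001: gap = -1.6 × (10.51 - 5.34) = -8.272%, loss ≈ 5423 × 8.272/100 ≈ 449.
Year 2002: gap = -1.6 × (7.08 - 5.34) = -2.784%, loss ≈ 5423 × 2.784/100 ≈ 151.
Year 2003: gap = -1.6 × (7.63 - 5.34) = -3.664%, loss ≈ 5423 × 3.664/100 ≈ 199.
Total lost output = 410 + 173 + 449 + 151 + 199 = 1382 billion.

€1,382 billion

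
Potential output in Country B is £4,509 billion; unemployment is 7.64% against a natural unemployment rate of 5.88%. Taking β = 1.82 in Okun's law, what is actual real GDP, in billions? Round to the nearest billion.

Unemployment gap = 7.64 - 5.88 = 1.76 points, so the output gap is -1.82 × 1.76 = -3.2032%.
Actual GDP = 4509 × (1 - 3.2032/100) = 4509 × 0.967968 ≈ 4365 billion.

£4,365 billion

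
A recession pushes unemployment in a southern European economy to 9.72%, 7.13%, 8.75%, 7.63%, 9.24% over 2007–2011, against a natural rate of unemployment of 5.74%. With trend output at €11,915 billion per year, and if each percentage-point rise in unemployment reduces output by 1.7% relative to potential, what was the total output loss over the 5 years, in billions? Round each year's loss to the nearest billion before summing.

Year 2007: gap = -1.7 × (9.72 - 5.74) = -6.766%, loss ≈ 11915 × 6.766/100 ≈ 806.
Year 2008: gap = -1.7 × (7.13 - 5.74) = -2.363%, loss ≈ 11915 × 2.363/100 ≈ 282.
Year 2009: gap = -1.7 × (8.75 - 5.74) = -5.117%, loss ≈ 11915 × 5.117/100 ≈ 610.
Year 2010: gap = -1.7 × (7.63 - 5.74) = -3.213%, loss ≈ 11915 × 3.213/100 ≈ 383.
Year 2011: gap = -1.7 × (9.24 - 5.74) = -5.95%, loss ≈ 11915 × 5.95/100 ≈ 709.
Total lost output = 806 + 282 + 610 + 383 + 709 = 2790 billion.

€2,790 billion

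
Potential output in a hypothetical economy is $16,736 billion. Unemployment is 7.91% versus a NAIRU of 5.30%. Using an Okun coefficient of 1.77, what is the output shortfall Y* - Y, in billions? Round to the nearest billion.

$773 billion

Output gap = -1.77 × (7.91 - 5.3) = -1.77 × 2.61 = -4.6197%.
Actual GDP ≈ 16736 × 0.953803 ≈ 15963 billion, so the shortfall is 16736 - 15963 = 773 billion.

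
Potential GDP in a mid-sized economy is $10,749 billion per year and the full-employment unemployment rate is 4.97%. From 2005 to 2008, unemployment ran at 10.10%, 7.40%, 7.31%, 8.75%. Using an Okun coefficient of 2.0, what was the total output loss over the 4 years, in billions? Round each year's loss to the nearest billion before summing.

Year 2005: gap = -2.0 × (10.1 - 4.97) = -10.26%, loss ≈ 10749 × 10.26/100 ≈ 1103.
Year 2006: gap = -2.0 × (7.4 - 4.97) = -4.86%, loss ≈ 10749 × 4.86/100 ≈ 522.
Year 2007: gap = -2.0 × (7.31 - 4.97) = -4.68%, loss ≈ 10749 × 4.68/100 ≈ 503.
Year 2008: gap = -2.0 × (8.75 - 4.97) = -7.56%, loss ≈ 10749 × 7.56/100 ≈ 813.
Total lost output = 1103 + 522 + 503 + 813 = 2941 billion.

$2,941 billion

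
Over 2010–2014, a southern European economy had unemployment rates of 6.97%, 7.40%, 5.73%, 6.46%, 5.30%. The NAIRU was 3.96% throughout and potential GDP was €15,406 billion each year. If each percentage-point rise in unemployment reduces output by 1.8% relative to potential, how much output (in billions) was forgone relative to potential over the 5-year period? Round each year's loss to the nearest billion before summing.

Year 2010: gap = -1.8 × (6.97 - 3.96) = -5.418%, loss ≈ 15406 × 5.418/100 ≈ 835.
Year 2011: gap = -1.8 × (7.4 - 3.96) = -6.192%, loss ≈ 15406 × 6.192/100 ≈ 954.
Year 2012: gap = -1.8 × (5.73 - 3.96) = -3.186%, loss ≈ 15406 × 3.186/100 ≈ 491.
Year 2013: gap = -1.8 × (6.46 - 3.96) = -4.5%, loss ≈ 15406 × 4.5/100 ≈ 693.
Year 2014: gap = -1.8 × (5.3 - 3.96) = -2.412%, loss ≈ 15406 × 2.412/100 ≈ 372.
Total lost output = 835 + 954 + 491 + 693 + 372 = 3345 billion.

€3,345 billion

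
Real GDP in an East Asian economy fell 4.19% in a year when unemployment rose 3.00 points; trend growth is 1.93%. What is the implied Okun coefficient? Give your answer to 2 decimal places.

Growth form: g_Y = g_Y* - β × Δu, so β = (g_Y* - g_Y)/Δu.
β = (1.93 + 4.19)/3.00 = 6.12/3.00 = 2.04.

β ≈ 2.04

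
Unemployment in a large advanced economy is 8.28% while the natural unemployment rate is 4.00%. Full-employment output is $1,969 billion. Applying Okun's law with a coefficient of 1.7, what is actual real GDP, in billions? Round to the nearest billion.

$1,826 billion

Unemployment gap = 8.28 - 4 = 4.28 points, so the output gap is -1.7 × 4.28 = -7.276%.
Actual GDP = 1969 × (1 - 7.276/100) = 1969 × 0.92724 ≈ 1826 billion.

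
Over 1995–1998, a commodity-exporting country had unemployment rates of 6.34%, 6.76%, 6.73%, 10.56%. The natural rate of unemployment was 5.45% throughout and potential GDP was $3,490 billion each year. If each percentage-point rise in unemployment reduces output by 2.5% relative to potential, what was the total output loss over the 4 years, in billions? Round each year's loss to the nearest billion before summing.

Year 1995: gap = -2.5 × (6.34 - 5.45) = -2.225%, loss ≈ 3490 × 2.225/100 ≈ 78.
Year 1996: gap = -2.5 × (6.76 - 5.45) = -3.275%, loss ≈ 3490 × 3.275/100 ≈ 114.
Year 1997: gap = -2.5 × (6.73 - 5.45) = -3.2%, loss ≈ 3490 × 3.2/100 ≈ 112.
Year 1998: gap = -2.5 × (10.56 - 5.45) = -12.775%, loss ≈ 3490 × 12.775/100 ≈ 446.
Total lost output = 78 + 114 + 112 + 446 = 750 billion.

$750 billion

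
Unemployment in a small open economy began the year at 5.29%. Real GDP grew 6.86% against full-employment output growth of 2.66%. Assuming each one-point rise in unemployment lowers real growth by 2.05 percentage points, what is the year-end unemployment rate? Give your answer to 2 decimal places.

3.24%

Growth-rate Okun's law: g_Y = g_Y* - β × Δu, so Δu = (g_Y* - g_Y)/β.
Δu = (2.66 - 6.86)/2.05 = -4.2/2.05 = -2.05 percentage points.
Year-end unemployment = 5.29 - 2.05 = 3.24%.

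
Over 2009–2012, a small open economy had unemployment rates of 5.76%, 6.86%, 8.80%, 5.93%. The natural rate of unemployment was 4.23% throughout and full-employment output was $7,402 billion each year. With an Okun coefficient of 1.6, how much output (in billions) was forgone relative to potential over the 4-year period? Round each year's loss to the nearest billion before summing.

Year 2009: gap = -1.6 × (5.76 - 4.23) = -2.448%, loss ≈ 7402 × 2.448/100 ≈ 181.
Year 2010: gap = -1.6 × (6.86 - 4.23) = -4.208%, loss ≈ 7402 × 4.208/100 ≈ 311.
Year 2011: gap = -1.6 × (8.8 - 4.23) = -7.312%, loss ≈ 7402 × 7.312/100 ≈ 541.
Year 2012: gap = -1.6 × (5.93 - 4.23) = -2.72%, loss ≈ 7402 × 2.72/100 ≈ 201.
Total lost output = 181 + 311 + 541 + 201 = 1234 billion.

$1,234 billion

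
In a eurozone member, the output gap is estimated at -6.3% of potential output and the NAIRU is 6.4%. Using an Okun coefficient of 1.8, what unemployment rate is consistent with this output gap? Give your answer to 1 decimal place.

From Okun's law, u - u* = -(output gap)/β = -(-6.3)/1.8 = 3.5 points.
So u = 6.4 + 3.5 = 9.9%.

9.9%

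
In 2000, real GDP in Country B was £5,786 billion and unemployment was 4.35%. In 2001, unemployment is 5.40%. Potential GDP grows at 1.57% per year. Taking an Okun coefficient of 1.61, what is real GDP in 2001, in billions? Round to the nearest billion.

£5,779 billion

Δu = 5.4 - 4.35 = 1.05 points.
Okun's law (growth form): g_Y = g_Y* - β × Δu = 1.57 - 1.61 × (1.05) = 1.57 - 1.6905 = -0.1205%.
Real GDP in the next year = 5786 × (1 - 0.1205/100) = 5786 × 0.998795 ≈ 5779 billion.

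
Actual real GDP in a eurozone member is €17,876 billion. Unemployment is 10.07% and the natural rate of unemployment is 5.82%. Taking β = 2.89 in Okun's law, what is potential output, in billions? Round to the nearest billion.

Unemployment gap = 10.07 - 5.82 = 4.25 points, so output gap = -2.89 × 4.25 = -12.2825%.
Since Y = Y* × (1 + gap/100), Y* = 17876/0.877175 ≈ 20379 billion.

€20,379 billion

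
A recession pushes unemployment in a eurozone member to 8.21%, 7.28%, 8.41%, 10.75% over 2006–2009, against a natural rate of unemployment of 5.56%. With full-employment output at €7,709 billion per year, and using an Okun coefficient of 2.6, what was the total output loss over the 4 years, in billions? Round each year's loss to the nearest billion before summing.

Year 2006: gap = -2.6 × (8.21 - 5.56) = -6.89%, loss ≈ 7709 × 6.89/100 ≈ 531.
Year 2007: gap = -2.6 × (7.28 - 5.56) = -4.472%, loss ≈ 7709 × 4.472/100 ≈ 345.
Year 2008: gap = -2.6 × (8.41 - 5.56) = -7.41%, loss ≈ 7709 × 7.41/100 ≈ 571.
Year 2009: gap = -2.6 × (10.75 - 5.56) = -13.494%, loss ≈ 7709 × 13.494/100 ≈ 1040.
Total lost output = 531 + 345 + 571 + 1040 = 2487 billion.

€2,487 billion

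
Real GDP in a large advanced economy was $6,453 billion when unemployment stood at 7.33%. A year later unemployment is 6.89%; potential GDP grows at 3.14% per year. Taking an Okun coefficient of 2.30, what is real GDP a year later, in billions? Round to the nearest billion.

Δu = 6.89 - 7.33 = -0.44 points.
Okun's law (growth form): g_Y = g_Y* - β × Δu = 3.14 - 2.30 × (-0.44) = 3.14 + 1.012 = 4.152%.
Real GDP in the next year = 6453 × (1 + 4.152/100) = 6453 × 1.04152 ≈ 6721 billion.

$6,721 billion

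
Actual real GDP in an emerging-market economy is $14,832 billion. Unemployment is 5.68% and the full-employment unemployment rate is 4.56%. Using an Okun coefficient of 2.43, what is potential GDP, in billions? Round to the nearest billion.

Unemployment gap = 5.68 - 4.56 = 1.12 points, so output gap = -2.43 × 1.12 = -2.7216%.
Since Y = Y* × (1 + gap/100), Y* = 14832/0.972784 ≈ 15247 billion.

$15,247 billion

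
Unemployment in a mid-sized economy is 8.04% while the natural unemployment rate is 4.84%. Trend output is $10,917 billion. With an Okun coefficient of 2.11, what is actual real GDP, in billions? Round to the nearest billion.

Unemployment gap = 8.04 - 4.84 = 3.2 points, so the output gap is -2.11 × 3.2 = -6.752%.
Actual GDP = 10917 × (1 - 6.752/100) = 10917 × 0.93248 ≈ 10180 billion.

$10,180 billion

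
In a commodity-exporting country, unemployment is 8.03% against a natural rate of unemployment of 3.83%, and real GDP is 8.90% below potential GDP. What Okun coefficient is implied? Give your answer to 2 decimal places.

Okun's law: output gap = -β × (u - u*).
-8.90 = -β × (8.03 - 3.83) = -β × 4.2, so β = 8.9/4.2 = 2.12.

β ≈ 2.12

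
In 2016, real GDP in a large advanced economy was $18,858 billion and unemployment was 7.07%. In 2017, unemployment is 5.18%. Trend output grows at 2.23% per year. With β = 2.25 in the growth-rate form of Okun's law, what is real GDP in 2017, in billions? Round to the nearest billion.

$20,080 billion

Δu = 5.18 - 7.07 = -1.89 points.
Okun's law (growth form): g_Y = g_Y* - β × Δu = 2.23 - 2.25 × (-1.89) = 2.23 + 4.2525 = 6.4825%.
Real GDP in the next year = 18858 × (1 + 6.4825/100) = 18858 × 1.064825 ≈ 20080 billion.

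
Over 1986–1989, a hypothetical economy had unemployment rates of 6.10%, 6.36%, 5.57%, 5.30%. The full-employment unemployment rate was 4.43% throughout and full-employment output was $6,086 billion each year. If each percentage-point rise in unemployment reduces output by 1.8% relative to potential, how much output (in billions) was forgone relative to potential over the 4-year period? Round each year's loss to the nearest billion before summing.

$614 billion

Year 1986: gap = -1.8 × (6.1 - 4.43) = -3.006%, loss ≈ 6086 × 3.006/100 ≈ 183.
Year 1987: gap = -1.8 × (6.36 - 4.43) = -3.474%, loss ≈ 6086 × 3.474/100 ≈ 211.
Year 1988: gap = -1.8 × (5.57 - 4.43) = -2.052%, loss ≈ 6086 × 2.052/100 ≈ 125.
Year 1989: gap = -1.8 × (5.3 - 4.43) = -1.566%, loss ≈ 6086 × 1.566/100 ≈ 95.
Total lost output = 183 + 211 + 125 + 95 = 614 billion.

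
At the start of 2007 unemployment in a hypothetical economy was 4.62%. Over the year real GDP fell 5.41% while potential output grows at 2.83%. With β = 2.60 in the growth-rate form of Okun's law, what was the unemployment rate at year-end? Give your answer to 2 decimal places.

Growth-rate Okun's law: g_Y = g_Y* - β × Δu, so Δu = (g_Y* - g_Y)/β.
Δu = (2.83 + 5.41)/2.60 = 8.24/2.60 = 3.17 percentage points.
Year-end unemployment = 4.62 + 3.17 = 7.79%.

7.79%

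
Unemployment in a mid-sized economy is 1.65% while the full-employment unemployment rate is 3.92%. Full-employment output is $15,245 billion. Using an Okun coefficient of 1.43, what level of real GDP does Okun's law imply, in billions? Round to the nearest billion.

Unemployment gap = 1.65 - 3.92 = -2.27 points, so the output gap is -1.43 × (-2.27) = 3.2461%.
Actual GDP = 15245 × (1 + 3.2461/100) = 15245 × 1.032461 ≈ 15740 billion.

$15,740 billion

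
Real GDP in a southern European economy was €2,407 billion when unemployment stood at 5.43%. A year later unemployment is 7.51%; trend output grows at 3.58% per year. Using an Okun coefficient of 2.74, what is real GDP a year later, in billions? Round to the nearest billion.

Δu = 7.51 - 5.43 = 2.08 points.
Okun's law (growth form): g_Y = g_Y* - β × Δu = 3.58 - 2.74 × (2.08) = 3.58 - 5.6992 = -2.1192%.
Real GDP in the next year = 2407 × (1 - 2.1192/100) = 2407 × 0.978808 ≈ 2356 billion.

€2,356 billion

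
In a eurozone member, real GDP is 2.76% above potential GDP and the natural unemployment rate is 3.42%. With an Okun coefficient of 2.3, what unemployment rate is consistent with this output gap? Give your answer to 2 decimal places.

From Okun's law, u - u* = -(output gap)/β = -(2.76)/2.3 = -1.2 points.
So u = 3.42 - 1.2 = 2.22%.

2.22%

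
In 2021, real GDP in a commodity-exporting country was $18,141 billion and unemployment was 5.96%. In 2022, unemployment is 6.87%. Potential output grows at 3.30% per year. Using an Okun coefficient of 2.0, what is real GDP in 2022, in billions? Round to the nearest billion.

Δu = 6.87 - 5.96 = 0.91 points.
Okun's law (growth form): g_Y = g_Y* - β × Δu = 3.30 - 2.0 × (0.91) = 3.3 - 1.82 = 1.48%.
Real GDP in the next year = 18141 × (1 + 1.48/100) = 18141 × 1.0148 ≈ 18409 billion.

$18,409 billion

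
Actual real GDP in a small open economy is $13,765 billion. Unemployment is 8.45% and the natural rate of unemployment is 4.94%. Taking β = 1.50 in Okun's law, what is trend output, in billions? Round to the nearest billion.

$14,530 billion

Unemployment gap = 8.45 - 4.94 = 3.51 points, so output gap = -1.5 × 3.51 = -5.265%.
Since Y = Y* × (1 + gap/100), Y* = 13765/0.94735 ≈ 14530 billion.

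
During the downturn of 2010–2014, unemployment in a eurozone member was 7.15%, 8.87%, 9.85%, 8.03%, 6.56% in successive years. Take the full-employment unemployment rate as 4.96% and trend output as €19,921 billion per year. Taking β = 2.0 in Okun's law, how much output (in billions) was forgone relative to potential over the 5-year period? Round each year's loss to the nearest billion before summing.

Year 2010: gap = -2.0 × (7.15 - 4.96) = -4.38%, loss ≈ 19921 × 4.38/100 ≈ 873.
Year 2011: gap = -2.0 × (8.87 - 4.96) = -7.82%, loss ≈ 19921 × 7.82/100 ≈ 1558.
Year 2012: gap = -2.0 × (9.85 - 4.96) = -9.78%, loss ≈ 19921 × 9.78/100 ≈ 1948.
Year 2013: gap = -2.0 × (8.03 - 4.96) = -6.14%, loss ≈ 19921 × 6.14/100 ≈ 1223.
Year 2014: gap = -2.0 × (6.56 - 4.96) = -3.2%, loss ≈ 19921 × 3.2/100 ≈ 637.
Total lost output = 873 + 1558 + 1948 + 1223 + 637 = 6239 billion.

€6,239 billion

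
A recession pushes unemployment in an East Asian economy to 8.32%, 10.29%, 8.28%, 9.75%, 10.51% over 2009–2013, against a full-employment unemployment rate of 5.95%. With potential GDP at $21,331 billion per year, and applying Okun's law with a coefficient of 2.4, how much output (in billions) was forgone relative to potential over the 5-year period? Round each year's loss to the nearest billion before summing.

$8,907 billion

Year 2009: gap = -2.4 × (8.32 - 5.95) = -5.688%, loss ≈ 21331 × 5.688/100 ≈ 1213.
Year 2010: gap = -2.4 × (10.29 - 5.95) = -10.416%, loss ≈ 21331 × 10.416/100 ≈ 2222.
Year 2011: gap = -2.4 × (8.28 - 5.95) = -5.592%, loss ≈ 21331 × 5.592/100 ≈ 1193.
Year 2012: gap = -2.4 × (9.75 - 5.95) = -9.12%, loss ≈ 21331 × 9.12/100 ≈ 1945.
Year 2013: gap = -2.4 × (10.51 - 5.95) = -10.944%, loss ≈ 21331 × 10.944/100 ≈ 2334.
Total lost output = 1213 + 2222 + 1193 + 1945 + 2334 = 8907 billion.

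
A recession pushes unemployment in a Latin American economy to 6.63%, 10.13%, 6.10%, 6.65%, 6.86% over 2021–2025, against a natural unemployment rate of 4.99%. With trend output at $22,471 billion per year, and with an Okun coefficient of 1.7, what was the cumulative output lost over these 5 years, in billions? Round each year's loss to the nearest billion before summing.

Year 2021: gap = -1.7 × (6.63 - 4.99) = -2.788%, loss ≈ 22471 × 2.788/100 ≈ 626.
Year 2022: gap = -1.7 × (10.13 - 4.99) = -8.738%, loss ≈ 22471 × 8.738/100 ≈ 1964.
Year 2023: gap = -1.7 × (6.1 - 4.99) = -1.887%, loss ≈ 22471 × 1.887/100 ≈ 424.
Year 2024: gap = -1.7 × (6.65 - 4.99) = -2.822%, loss ≈ 22471 × 2.822/100 ≈ 634.
Year 2025: gap = -1.7 × (6.86 - 4.99) = -3.179%, loss ≈ 22471 × 3.179/100 ≈ 714.
Total lost output = 626 + 1964 + 424 + 634 + 714 = 4362 billion.

$4,362 billion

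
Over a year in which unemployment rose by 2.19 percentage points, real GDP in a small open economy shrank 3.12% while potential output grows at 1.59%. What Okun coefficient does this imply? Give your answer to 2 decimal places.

Growth form: g_Y = g_Y* - β × Δu, so β = (g_Y* - g_Y)/Δu.
β = (1.59 + 3.12)/2.19 = 4.71/2.19 = 2.15.

β ≈ 2.15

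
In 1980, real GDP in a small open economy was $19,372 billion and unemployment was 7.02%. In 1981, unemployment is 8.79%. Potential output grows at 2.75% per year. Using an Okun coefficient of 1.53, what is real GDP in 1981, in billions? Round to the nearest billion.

Δu = 8.79 - 7.02 = 1.77 points.
Okun's law (growth form): g_Y = g_Y* - β × Δu = 2.75 - 1.53 × (1.77) = 2.75 - 2.7081 = 0.0419%.
Real GDP in the next year = 19372 × (1 + 0.0419/100) = 19372 × 1.000419 ≈ 19380 billion.

$19,380 billion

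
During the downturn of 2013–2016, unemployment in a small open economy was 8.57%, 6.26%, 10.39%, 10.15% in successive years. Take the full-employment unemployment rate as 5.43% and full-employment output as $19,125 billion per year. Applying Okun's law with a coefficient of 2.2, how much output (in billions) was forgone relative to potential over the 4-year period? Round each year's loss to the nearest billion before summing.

Year 2013: gap = -2.2 × (8.57 - 5.43) = -6.908%, loss ≈ 19125 × 6.908/100 ≈ 1321.
Year 2014: gap = -2.2 × (6.26 - 5.43) = -1.826%, loss ≈ 19125 × 1.826/100 ≈ 349.
Year 2015: gap = -2.2 × (10.39 - 5.43) = -10.912%, loss ≈ 19125 × 10.912/100 ≈ 2087.
Year 2016: gap = -2.2 × (10.15 - 5.43) = -10.384%, loss ≈ 19125 × 10.384/100 ≈ 1986.
Total lost output = 1321 + 349 + 2087 + 1986 = 5743 billion.

$5,743 billion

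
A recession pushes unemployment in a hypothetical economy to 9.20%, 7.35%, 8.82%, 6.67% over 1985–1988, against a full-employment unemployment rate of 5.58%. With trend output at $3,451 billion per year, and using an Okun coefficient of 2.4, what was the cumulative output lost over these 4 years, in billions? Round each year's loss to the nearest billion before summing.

Year 1985: gap = -2.4 × (9.2 - 5.58) = -8.688%, loss ≈ 3451 × 8.688/100 ≈ 300.
Year 1986: gap = -2.4 × (7.35 - 5.58) = -4.248%, loss ≈ 3451 × 4.248/100 ≈ 147.
Year 1987: gap = -2.4 × (8.82 - 5.58) = -7.776%, loss ≈ 3451 × 7.776/100 ≈ 268.
Year 1988: gap = -2.4 × (6.67 - 5.58) = -2.616%, loss ≈ 3451 × 2.616/100 ≈ 90.
Total lost output = 300 + 147 + 268 + 90 = 805 billion.

$805 billion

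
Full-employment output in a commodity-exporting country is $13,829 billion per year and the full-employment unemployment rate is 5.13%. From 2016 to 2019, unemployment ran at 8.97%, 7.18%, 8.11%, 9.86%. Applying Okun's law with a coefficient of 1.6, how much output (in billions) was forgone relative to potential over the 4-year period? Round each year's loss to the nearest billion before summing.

$3,010 billion

Year 2016: gap = -1.6 × (8.97 - 5.13) = -6.144%, loss ≈ 13829 × 6.144/100 ≈ 850.
Year 2017: gap = -1.6 × (7.18 - 5.13) = -3.28%, loss ≈ 13829 × 3.28/100 ≈ 454.
Year 2018: gap = -1.6 × (8.11 - 5.13) = -4.768%, loss ≈ 13829 × 4.768/100 ≈ 659.
Year 2019: gap = -1.6 × (9.86 - 5.13) = -7.568%, loss ≈ 13829 × 7.568/100 ≈ 1047.
Total lost output = 850 + 454 + 659 + 1047 = 3010 billion.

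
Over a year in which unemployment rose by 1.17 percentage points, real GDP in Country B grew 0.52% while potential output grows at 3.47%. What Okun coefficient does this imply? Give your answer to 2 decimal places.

Growth form: g_Y = g_Y* - β × Δu, so β = (g_Y* - g_Y)/Δu.
β = (3.47 - 0.52)/1.17 = 2.95/1.17 = 2.52.

β ≈ 2.52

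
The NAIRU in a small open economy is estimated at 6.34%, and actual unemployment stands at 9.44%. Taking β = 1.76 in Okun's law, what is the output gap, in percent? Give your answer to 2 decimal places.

The unemployment gap is 9.44 - 6.34 = 3.1 percentage points.
Okun's law gives an output gap of -1.76 × 3.1 = -5.456%, i.e. 5.46% below potential.

-5.46%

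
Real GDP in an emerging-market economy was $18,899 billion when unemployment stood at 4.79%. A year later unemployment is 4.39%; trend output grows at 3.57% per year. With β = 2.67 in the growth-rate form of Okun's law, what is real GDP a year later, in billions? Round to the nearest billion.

$19,776 billion

Δu = 4.39 - 4.79 = -0.4 points.
Okun's law (growth form): g_Y = g_Y* - β × Δu = 3.57 - 2.67 × (-0.40) = 3.57 + 1.068 = 4.638%.
Real GDP in the next year = 18899 × (1 + 4.638/100) = 18899 × 1.04638 ≈ 19776 billion.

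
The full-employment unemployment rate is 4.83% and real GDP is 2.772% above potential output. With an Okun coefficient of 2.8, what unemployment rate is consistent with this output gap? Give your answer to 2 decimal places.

3.84%

From Okun's law, u - u* = -(output gap)/β = -(2.772)/2.8 = -0.99 points.
So u = 4.83 - 0.99 = 3.84%.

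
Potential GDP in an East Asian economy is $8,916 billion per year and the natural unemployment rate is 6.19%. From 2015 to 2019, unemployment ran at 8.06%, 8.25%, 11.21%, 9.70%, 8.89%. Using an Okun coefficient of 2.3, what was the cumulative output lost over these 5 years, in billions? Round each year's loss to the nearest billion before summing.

$3,108 billion

Year 2015: gap = -2.3 × (8.06 - 6.19) = -4.301%, loss ≈ 8916 × 4.301/100 ≈ 383.
Year 2016: gap = -2.3 × (8.25 - 6.19) = -4.738%, loss ≈ 8916 × 4.738/100 ≈ 422.
Year 2017: gap = -2.3 × (11.21 - 6.19) = -11.546%, loss ≈ 8916 × 11.546/100 ≈ 1029.
Year 2018: gap = -2.3 × (9.7 - 6.19) = -8.073%, loss ≈ 8916 × 8.073/100 ≈ 720.
Year 2019: gap = -2.3 × (8.89 - 6.19) = -6.21%, loss ≈ 8916 × 6.21/100 ≈ 554.
Total lost output = 383 + 422 + 1029 + 720 + 554 = 3108 billion.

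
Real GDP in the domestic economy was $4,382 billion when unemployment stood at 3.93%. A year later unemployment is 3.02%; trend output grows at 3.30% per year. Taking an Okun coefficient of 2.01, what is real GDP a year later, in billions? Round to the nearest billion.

Δu = 3.02 - 3.93 = -0.91 points.
Okun's law (growth form): g_Y = g_Y* - β × Δu = 3.30 - 2.01 × (-0.91) = 3.3 + 1.8291 = 5.1291%.
Real GDP in the next year = 4382 × (1 + 5.1291/100) = 4382 × 1.051291 ≈ 4607 billion.

$4,607 billion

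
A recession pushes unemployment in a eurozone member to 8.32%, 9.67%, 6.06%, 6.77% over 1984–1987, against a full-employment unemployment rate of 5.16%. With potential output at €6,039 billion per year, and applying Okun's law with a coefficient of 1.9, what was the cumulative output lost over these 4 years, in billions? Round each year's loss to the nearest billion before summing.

Year 1984: gap = -1.9 × (8.32 - 5.16) = -6.004%, loss ≈ 6039 × 6.004/100 ≈ 363.
Year 1985: gap = -1.9 × (9.67 - 5.16) = -8.569%, loss ≈ 6039 × 8.569/100 ≈ 517.
Year 1986: gap = -1.9 × (6.06 - 5.16) = -1.71%, loss ≈ 6039 × 1.71/100 ≈ 103.
Year 1987: gap = -1.9 × (6.77 - 5.16) = -3.059%, loss ≈ 6039 × 3.059/100 ≈ 185.
Total lost output = 363 + 517 + 103 + 185 = 1168 billion.

€1,168 billion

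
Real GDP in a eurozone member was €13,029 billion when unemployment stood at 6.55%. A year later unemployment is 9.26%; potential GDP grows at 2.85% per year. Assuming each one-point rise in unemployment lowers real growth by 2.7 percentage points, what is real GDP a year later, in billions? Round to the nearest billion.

€12,447 billion

Δu = 9.26 - 6.55 = 2.71 points.
Okun's law (growth form): g_Y = g_Y* - β × Δu = 2.85 - 2.7 × (2.71) = 2.85 - 7.317 = -4.467%.
Real GDP in the next year = 13029 × (1 - 4.467/100) = 13029 × 0.95533 ≈ 12447 billion.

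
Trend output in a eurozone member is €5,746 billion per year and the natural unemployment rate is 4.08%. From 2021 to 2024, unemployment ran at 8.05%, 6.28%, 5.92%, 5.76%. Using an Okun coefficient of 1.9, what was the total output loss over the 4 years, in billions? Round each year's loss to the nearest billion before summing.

€1,057 billion

Year 2021: gap = -1.9 × (8.05 - 4.08) = -7.543%, loss ≈ 5746 × 7.543/100 ≈ 433.
Year 2022: gap = -1.9 × (6.28 - 4.08) = -4.18%, loss ≈ 5746 × 4.18/100 ≈ 240.
Year 2023: gap = -1.9 × (5.92 - 4.08) = -3.496%, loss ≈ 5746 × 3.496/100 ≈ 201.
Year 2024: gap = -1.9 × (5.76 - 4.08) = -3.192%, loss ≈ 5746 × 3.192/100 ≈ 183.
Total lost output = 433 + 240 + 201 + 183 = 1057 billion.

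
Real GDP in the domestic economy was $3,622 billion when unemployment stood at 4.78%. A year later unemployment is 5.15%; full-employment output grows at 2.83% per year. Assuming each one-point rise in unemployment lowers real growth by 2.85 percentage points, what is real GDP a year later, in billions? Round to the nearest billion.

$3,686 billion

Δu = 5.15 - 4.78 = 0.37 points.
Okun's law (growth form): g_Y = g_Y* - β × Δu = 2.83 - 2.85 × (0.37) = 2.83 - 1.0545 = 1.7755%.
Real GDP in the next year = 3622 × (1 + 1.7755/100) = 3622 × 1.017755 ≈ 3686 billion.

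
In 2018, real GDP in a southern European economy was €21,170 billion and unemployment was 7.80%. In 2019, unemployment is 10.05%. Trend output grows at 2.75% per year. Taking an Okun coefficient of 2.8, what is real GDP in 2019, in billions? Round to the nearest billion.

€20,418 billion

Δu = 10.05 - 7.8 = 2.25 points.
Okun's law (growth form): g_Y = g_Y* - β × Δu = 2.75 - 2.8 × (2.25) = 2.75 - 6.3 = -3.55%.
Real GDP in the next year = 21170 × (1 - 3.55/100) = 21170 × 0.9645 ≈ 20418 billion.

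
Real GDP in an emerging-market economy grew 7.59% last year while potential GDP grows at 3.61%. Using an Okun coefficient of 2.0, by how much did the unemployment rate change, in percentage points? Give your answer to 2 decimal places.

Growth-rate Okun's law: g_Y = g_Y* - β × Δu, so Δu = (g_Y* - g_Y)/β.
Δu = (3.61 - 7.59)/2.0 = -3.98/2.0 = -1.99 percentage points.

-1.99 percentage points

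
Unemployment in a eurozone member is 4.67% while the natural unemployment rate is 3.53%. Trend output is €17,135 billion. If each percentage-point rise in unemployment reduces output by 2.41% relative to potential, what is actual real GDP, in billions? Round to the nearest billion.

Unemployment gap = 4.67 - 3.53 = 1.14 points, so the output gap is -2.41 × 1.14 = -2.7474%.
Actual GDP = 17135 × (1 - 2.7474/100) = 17135 × 0.972526 ≈ 16664 billion.

€16,664 billion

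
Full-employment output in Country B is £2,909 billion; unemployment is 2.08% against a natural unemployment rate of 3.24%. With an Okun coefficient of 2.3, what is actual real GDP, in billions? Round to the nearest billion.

£2,987 billion

Unemployment gap = 2.08 - 3.24 = -1.16 points, so the output gap is -2.3 × (-1.16) = 2.668%.
Actual GDP = 2909 × (1 + 2.668/100) = 2909 × 1.02668 ≈ 2987 billion.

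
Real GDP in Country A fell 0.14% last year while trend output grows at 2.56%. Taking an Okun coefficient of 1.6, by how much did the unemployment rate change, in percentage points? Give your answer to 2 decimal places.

Growth-rate Okun's law: g_Y = g_Y* - β × Δu, so Δu = (g_Y* - g_Y)/β.
Δu = (2.56 + 0.14)/1.6 = 2.7/1.6 = 1.69 percentage points.

1.69 percentage points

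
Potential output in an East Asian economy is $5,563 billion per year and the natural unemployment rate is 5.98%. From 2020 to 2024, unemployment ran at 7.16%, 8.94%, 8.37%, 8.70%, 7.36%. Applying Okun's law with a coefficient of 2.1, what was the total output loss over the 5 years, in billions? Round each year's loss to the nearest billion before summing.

$1,242 billion

Year 2020: gap = -2.1 × (7.16 - 5.98) = -2.478%, loss ≈ 5563 × 2.478/100 ≈ 138.
Year 2021: gap = -2.1 × (8.94 - 5.98) = -6.216%, loss ≈ 5563 × 6.216/100 ≈ 346.
Year 2022: gap = -2.1 × (8.37 - 5.98) = -5.019%, loss ≈ 5563 × 5.019/100 ≈ 279.
Year 2023: gap = -2.1 × (8.7 - 5.98) = -5.712%, loss ≈ 5563 × 5.712/100 ≈ 318.
Year 2024: gap = -2.1 × (7.36 - 5.98) = -2.898%, loss ≈ 5563 × 2.898/100 ≈ 161.
Total lost output = 138 + 346 + 279 + 318 + 161 = 1242 billion.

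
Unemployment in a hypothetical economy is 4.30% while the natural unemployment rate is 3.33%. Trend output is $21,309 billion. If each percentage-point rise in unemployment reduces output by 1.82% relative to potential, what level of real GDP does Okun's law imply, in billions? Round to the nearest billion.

$20,933 billion

Unemployment gap = 4.3 - 3.33 = 0.97 points, so the output gap is -1.82 × 0.97 = -1.7654%.
Actual GDP = 21309 × (1 - 1.7654/100) = 21309 × 0.982346 ≈ 20933 billion.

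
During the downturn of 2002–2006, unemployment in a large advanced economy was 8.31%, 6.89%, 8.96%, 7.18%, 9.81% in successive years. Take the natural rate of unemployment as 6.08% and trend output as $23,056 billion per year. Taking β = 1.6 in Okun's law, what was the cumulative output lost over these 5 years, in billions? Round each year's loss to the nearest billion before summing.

Year 2002: gap = -1.6 × (8.31 - 6.08) = -3.568%, loss ≈ 23056 × 3.568/100 ≈ 823.
Year 2003: gap = -1.6 × (6.89 - 6.08) = -1.296%, loss ≈ 23056 × 1.296/100 ≈ 299.
Year 2004: gap = -1.6 × (8.96 - 6.08) = -4.608%, loss ≈ 23056 × 4.608/100 ≈ 1062.
Year 2005: gap = -1.6 × (7.18 - 6.08) = -1.76%, loss ≈ 23056 × 1.76/100 ≈ 406.
Year 2006: gap = -1.6 × (9.81 - 6.08) = -5.968%, loss ≈ 23056 × 5.968/100 ≈ 1376.
Total lost output = 823 + 299 + 1062 + 406 + 1376 = 3966 billion.

$3,966 billion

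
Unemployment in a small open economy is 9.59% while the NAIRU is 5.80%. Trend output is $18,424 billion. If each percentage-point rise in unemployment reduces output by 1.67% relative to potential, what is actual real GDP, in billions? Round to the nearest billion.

$17,258 billion

Unemployment gap = 9.59 - 5.8 = 3.79 points, so the output gap is -1.67 × 3.79 = -6.3293%.
Actual GDP = 18424 × (1 - 6.3293/100) = 18424 × 0.936707 ≈ 17258 billion.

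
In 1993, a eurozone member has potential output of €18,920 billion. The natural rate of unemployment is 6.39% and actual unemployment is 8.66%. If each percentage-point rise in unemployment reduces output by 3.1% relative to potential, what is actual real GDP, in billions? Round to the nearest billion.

Unemployment gap = 8.66 - 6.39 = 2.27 points, so the output gap is -3.1 × 2.27 = -7.037%.
Actual GDP = 18920 × (1 - 7.037/100) = 18920 × 0.92963 ≈ 17589 billion.

€17,589 billion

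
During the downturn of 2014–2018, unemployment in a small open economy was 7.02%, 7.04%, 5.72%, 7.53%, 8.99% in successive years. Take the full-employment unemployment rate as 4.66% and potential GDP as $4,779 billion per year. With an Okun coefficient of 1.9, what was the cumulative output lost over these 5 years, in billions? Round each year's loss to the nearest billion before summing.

Year 2014: gap = -1.9 × (7.02 - 4.66) = -4.484%, loss ≈ 4779 × 4.484/100 ≈ 214.
Year 2015: gap = -1.9 × (7.04 - 4.66) = -4.522%, loss ≈ 4779 × 4.522/100 ≈ 216.
Year 2016: gap = -1.9 × (5.72 - 4.66) = -2.014%, loss ≈ 4779 × 2.014/100 ≈ 96.
Year 2017: gap = -1.9 × (7.53 - 4.66) = -5.453%, loss ≈ 4779 × 5.453/100 ≈ 261.
Year 2018: gap = -1.9 × (8.99 - 4.66) = -8.227%, loss ≈ 4779 × 8.227/100 ≈ 393.
Total lost output = 214 + 216 + 96 + 261 + 393 = 1180 billion.

$1,180 billion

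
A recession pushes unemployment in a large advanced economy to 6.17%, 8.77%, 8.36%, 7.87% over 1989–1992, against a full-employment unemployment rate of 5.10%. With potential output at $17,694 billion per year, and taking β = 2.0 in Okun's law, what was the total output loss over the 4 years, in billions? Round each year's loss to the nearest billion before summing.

Year 1989: gap = -2.0 × (6.17 - 5.1) = -2.14%, loss ≈ 17694 × 2.14/100 ≈ 379.
Year 1990: gap = -2.0 × (8.77 - 5.1) = -7.34%, loss ≈ 17694 × 7.34/100 ≈ 1299.
Year 1991: gap = -2.0 × (8.36 - 5.1) = -6.52%, loss ≈ 17694 × 6.52/100 ≈ 1154.
Year 1992: gap = -2.0 × (7.87 - 5.1) = -5.54%, loss ≈ 17694 × 5.54/100 ≈ 980.
Total lost output = 379 + 1299 + 1154 + 980 = 3812 billion.

$3,812 billion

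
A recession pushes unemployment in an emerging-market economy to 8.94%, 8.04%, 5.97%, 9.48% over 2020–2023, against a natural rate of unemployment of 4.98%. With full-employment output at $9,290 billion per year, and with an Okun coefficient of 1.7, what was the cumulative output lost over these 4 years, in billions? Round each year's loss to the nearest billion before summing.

$1,975 billion

Year 2020: gap = -1.7 × (8.94 - 4.98) = -6.732%, loss ≈ 9290 × 6.732/100 ≈ 625.
Year 2021: gap = -1.7 × (8.04 - 4.98) = -5.202%, loss ≈ 9290 × 5.202/100 ≈ 483.
Year 2022: gap = -1.7 × (5.97 - 4.98) = -1.683%, loss ≈ 9290 × 1.683/100 ≈ 156.
Year 2023: gap = -1.7 × (9.48 - 4.98) = -7.65%, loss ≈ 9290 × 7.65/100 ≈ 711.
Total lost output = 625 + 483 + 156 + 711 = 1975 billion.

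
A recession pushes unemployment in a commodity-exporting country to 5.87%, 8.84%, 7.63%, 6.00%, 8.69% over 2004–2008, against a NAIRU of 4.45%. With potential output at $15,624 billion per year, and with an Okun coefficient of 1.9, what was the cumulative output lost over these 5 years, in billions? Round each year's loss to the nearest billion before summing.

$4,388 billion

Year 2004: gap = -1.9 × (5.87 - 4.45) = -2.698%, loss ≈ 15624 × 2.698/100 ≈ 422.
Year 2005: gap = -1.9 × (8.84 - 4.45) = -8.341%, loss ≈ 15624 × 8.341/100 ≈ 1303.
Year 2006: gap = -1.9 × (7.63 - 4.45) = -6.042%, loss ≈ 15624 × 6.042/100 ≈ 944.
Year 2007: gap = -1.9 × (6 - 4.45) = -2.945%, loss ≈ 15624 × 2.945/100 ≈ 460.
Year 2008: gap = -1.9 × (8.69 - 4.45) = -8.056%, loss ≈ 15624 × 8.056/100 ≈ 1259.
Total lost output = 422 + 1303 + 944 + 460 + 1259 = 4388 billion.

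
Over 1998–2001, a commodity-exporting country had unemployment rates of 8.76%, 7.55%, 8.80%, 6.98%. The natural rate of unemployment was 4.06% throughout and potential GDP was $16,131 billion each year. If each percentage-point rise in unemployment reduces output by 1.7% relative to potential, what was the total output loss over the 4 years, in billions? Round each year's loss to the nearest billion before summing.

Year 1998: gap = -1.7 × (8.76 - 4.06) = -7.99%, loss ≈ 16131 × 7.99/100 ≈ 1289.
Year 1999: gap = -1.7 × (7.55 - 4.06) = -5.933%, loss ≈ 16131 × 5.933/100 ≈ 957.
Year 2000: gap = -1.7 × (8.8 - 4.06) = -8.058%, loss ≈ 16131 × 8.058/100 ≈ 1300.
Year 2001: gap = -1.7 × (6.98 - 4.06) = -4.964%, loss ≈ 16131 × 4.964/100 ≈ 801.
Total lost output = 1289 + 957 + 1300 + 801 = 4347 billion.

$4,347 billion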